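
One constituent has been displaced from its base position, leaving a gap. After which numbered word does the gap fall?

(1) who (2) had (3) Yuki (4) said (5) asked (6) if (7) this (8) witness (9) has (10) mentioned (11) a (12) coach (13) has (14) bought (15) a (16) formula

The displaced element is "who" (word 1).
It is linked across 1 clause boundary (Ø).
It functions as the subject of "asked", so the gap sits immediately after word 4 ("said").
Base order: Yuki had said that who asked if this witness has mentioned a coach has bought a formula.

4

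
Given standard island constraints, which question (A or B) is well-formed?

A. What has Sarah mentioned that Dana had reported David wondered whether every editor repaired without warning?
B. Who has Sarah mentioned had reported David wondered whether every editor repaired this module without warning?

B

In A, the wh-phrase is extracted from inside a wh-island (introduced by "whether"), which blocks movement.
In B, the extraction path crosses only that-complement boundaries, which are transparent.
So B is grammatical.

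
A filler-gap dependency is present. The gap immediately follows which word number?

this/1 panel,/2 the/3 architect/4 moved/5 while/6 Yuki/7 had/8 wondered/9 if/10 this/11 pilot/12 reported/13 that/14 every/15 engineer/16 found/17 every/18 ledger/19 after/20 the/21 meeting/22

The displaced element is "this panel" (word 2).
It functions as the direct object of "moved", so the gap sits immediately after word 5 ("moved").
Base order: The architect moved this panel while Yuki had wondered if this pilot reported that every engineer found every ledger after the meeting.

5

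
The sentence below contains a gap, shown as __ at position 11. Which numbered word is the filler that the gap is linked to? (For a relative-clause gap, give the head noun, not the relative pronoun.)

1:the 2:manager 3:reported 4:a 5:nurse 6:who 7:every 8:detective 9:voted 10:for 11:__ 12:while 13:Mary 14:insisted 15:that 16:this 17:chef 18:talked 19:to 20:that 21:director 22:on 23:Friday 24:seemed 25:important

The gap at 11 is the prepositional object of "voted", inside a relative clause.
The relative pronoun is "who" (word 6); it is bound by the head noun immediately before it.
Its filler is the head noun "nurse", at word 5.

5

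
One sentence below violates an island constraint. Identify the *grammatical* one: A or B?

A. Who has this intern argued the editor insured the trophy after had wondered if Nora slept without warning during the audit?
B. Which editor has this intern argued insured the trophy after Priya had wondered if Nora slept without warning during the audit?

In A, the wh-phrase is extracted from inside an adjunct island (introduced by "after"), which blocks movement.
In B, the extraction path crosses only that-complement boundaries, which are transparent.
So B is grammatical.

B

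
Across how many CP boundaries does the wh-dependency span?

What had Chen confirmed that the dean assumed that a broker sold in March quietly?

"what" is extracted from the object of "sold".
Boundaries crossed, outermost first: [that], [that] — 2 in total.

2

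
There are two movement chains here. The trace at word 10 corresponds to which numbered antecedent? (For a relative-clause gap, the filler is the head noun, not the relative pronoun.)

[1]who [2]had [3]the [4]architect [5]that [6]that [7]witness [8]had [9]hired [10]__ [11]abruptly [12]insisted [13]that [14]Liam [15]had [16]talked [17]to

4

The marked gap is inside the relative clause, the direct object of "hired".
Its filler is the head noun "architect" (via "that"), at word 4.
(The other dependency links word 1 to a gap after word 17.)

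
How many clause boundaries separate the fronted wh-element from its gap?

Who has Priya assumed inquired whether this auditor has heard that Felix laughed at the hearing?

"who" is extracted from the subject of "inquired".
Boundaries crossed, outermost first: [Ø] — 1 in total.

1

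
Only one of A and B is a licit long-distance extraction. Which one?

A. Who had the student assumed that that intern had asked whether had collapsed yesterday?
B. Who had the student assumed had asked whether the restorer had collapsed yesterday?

B

In A, the wh-phrase is extracted from inside a wh-island (introduced by "whether"), which blocks movement.
In B, the extraction path crosses only that-complement boundaries, which are transparent.
So B is grammatical.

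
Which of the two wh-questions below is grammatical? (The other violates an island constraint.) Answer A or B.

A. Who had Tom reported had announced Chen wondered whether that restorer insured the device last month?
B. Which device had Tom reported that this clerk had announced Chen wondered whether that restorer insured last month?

In B, the wh-phrase is extracted from inside a wh-island (introduced by "whether"), which blocks movement.
In A, the extraction path crosses only that-complement boundaries, which are transparent.
So A is grammatical.

A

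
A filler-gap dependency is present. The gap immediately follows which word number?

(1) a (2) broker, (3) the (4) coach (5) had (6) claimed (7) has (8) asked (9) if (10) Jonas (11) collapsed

6

The displaced element is "a broker" (word 2).
It is linked across 1 clause boundary (Ø).
It functions as the subject of "asked", so the gap sits immediately after word 6 ("claimed").
Base order: The coach had claimed a broker has asked if Jonas collapsed.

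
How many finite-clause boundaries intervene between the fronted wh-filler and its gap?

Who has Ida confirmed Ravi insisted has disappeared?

2

"who" is extracted from the subject of "disappeared".
Boundaries crossed, outermost first: [Ø], [Ø] — 2 in total.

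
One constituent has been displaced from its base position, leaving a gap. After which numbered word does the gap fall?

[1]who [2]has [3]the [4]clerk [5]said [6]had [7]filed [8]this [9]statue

The displaced element is "who" (word 1).
It is linked across 1 clause boundary (Ø).
It functions as the subject of "filed", so the gap sits immediately after word 5 ("said").
Base order: The clerk has said that who had filed this statue.

5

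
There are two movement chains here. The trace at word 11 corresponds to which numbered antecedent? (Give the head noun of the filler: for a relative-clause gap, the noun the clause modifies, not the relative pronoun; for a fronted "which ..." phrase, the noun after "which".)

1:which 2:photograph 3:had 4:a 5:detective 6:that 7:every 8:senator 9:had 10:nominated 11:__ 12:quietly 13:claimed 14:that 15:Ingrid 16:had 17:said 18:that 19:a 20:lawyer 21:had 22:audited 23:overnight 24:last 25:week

5

The marked gap is inside the relative clause, the direct object of "nominated".
Its filler is the head noun "detective" (via "that"), at word 5.
(The other dependency links word 2 to a gap after word 22.)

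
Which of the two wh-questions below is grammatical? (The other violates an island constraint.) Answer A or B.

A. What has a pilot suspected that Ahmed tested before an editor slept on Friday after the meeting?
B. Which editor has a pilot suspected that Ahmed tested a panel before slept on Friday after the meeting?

A

In B, the wh-phrase is extracted from inside an adjunct island (introduced by "before"), which blocks movement.
In A, the extraction path crosses only that-complement boundaries, which are transparent.
So A is grammatical.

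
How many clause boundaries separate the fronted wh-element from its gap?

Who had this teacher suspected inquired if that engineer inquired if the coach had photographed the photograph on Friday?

1

"who" is extracted from the subject of "inquired".
Boundaries crossed, outermost first: [Ø] — 1 in total.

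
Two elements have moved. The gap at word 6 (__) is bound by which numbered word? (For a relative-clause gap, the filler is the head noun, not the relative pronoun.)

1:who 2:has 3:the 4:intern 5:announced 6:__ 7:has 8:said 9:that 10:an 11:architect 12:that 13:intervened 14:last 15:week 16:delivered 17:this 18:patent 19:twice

1

The marked gap is the subject of "said".
Its filler is the fronted wh-phrase "who", at word 1.
(The other dependency links word 11 to a gap after word 12.)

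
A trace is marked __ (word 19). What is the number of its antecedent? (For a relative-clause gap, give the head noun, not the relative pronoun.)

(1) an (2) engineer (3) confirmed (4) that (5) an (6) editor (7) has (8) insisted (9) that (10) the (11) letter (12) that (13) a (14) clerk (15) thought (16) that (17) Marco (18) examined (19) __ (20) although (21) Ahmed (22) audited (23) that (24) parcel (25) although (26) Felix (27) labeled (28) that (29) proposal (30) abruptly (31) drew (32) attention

11

The gap at 19 is the object of "examined", inside a relative clause.
The relative pronoun is "that" (word 12); it is bound by the head noun immediately before it.
Its filler is the head noun "letter", at word 11.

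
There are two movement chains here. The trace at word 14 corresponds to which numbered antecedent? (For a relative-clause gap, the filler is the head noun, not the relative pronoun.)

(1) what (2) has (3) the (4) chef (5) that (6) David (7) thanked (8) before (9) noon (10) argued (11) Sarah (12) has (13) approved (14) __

1

The marked gap is the direct object of "approved".
Its filler is the fronted wh-phrase "what", at word 1.
(The other dependency links word 4 to a gap after word 7.)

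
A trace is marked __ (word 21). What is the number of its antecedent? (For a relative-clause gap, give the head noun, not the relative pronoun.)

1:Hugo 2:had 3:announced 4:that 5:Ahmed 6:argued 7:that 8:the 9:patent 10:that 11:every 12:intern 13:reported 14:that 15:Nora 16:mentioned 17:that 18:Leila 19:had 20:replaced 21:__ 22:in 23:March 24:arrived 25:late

9

The gap at 21 is the object of "replaced", inside a relative clause.
The relative pronoun is "that" (word 10); it is bound by the head noun immediately before it.
Its filler is the head noun "patent", at word 9.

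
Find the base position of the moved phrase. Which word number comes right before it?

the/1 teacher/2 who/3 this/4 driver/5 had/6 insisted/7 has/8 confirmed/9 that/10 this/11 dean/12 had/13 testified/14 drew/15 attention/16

7

The displaced element is "the teacher" (word 2).
It is linked across 1 clause boundary (Ø).
It functions as the subject of "confirmed", so the gap sits immediately after word 7 ("insisted").
Base order: This driver had insisted that the teacher has confirmed that this dean had testified.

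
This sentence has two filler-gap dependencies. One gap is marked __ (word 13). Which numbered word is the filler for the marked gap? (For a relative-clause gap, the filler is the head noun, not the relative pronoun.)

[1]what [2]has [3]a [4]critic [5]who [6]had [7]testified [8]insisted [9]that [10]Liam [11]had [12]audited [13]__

1

The marked gap is the direct object of "audited".
Its filler is the fronted wh-phrase "what", at word 1.
(The other dependency links word 4 to a gap after word 5.)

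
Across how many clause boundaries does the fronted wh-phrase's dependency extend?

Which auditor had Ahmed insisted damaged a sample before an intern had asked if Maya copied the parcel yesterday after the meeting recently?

"which auditor" is extracted from the subject of "damaged".
Boundaries crossed, outermost first: [Ø] — 1 in total.

1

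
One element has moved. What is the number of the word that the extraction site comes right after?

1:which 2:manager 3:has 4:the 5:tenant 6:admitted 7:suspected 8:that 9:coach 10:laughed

6

The displaced element is "which manager" (word 2).
It is linked across 1 clause boundary (Ø).
It functions as the subject of "suspected", so the gap sits immediately after word 6 ("admitted").
Base order: The tenant has admitted which manager suspected that coach laughed.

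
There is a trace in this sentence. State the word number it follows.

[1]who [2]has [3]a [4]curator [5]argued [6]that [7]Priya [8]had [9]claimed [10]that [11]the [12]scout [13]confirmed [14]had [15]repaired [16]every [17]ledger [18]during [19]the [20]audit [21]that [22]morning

The displaced element is "who" (word 1).
It is linked across 3 clause boundaries (that → that → Ø).
It functions as the subject of "repaired", so the gap sits immediately after word 13 ("confirmed").
Base order: A curator has argued that Priya had claimed that the scout confirmed that who had repaired every ledger during the audit that morning.

13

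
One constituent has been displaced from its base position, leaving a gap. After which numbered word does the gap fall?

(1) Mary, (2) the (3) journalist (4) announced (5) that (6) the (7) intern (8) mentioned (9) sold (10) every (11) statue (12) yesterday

8

The displaced element is "Mary" (word 1).
It is linked across 2 clause boundaries (that → Ø).
It functions as the subject of "sold", so the gap sits immediately after word 8 ("mentioned").
Base order: The journalist announced that the intern mentioned that Mary sold every statue yesterday.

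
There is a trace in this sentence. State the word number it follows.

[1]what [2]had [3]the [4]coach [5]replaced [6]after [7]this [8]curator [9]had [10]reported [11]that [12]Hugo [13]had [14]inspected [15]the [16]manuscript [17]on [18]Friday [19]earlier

5

The displaced element is "what" (word 1).
It functions as the direct object of "replaced", so the gap sits immediately after word 5 ("replaced").
Base order: The coach had replaced what after this curator had reported that Hugo had inspected the manuscript on Friday earlier.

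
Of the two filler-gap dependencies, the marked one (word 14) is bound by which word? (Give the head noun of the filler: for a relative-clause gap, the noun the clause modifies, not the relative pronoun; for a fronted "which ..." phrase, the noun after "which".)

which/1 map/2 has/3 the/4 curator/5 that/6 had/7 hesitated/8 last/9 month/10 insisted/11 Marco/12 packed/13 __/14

The marked gap is the direct object of "packed".
Its filler is the fronted wh-phrase "which map", at word 2.
(The other dependency links word 5 to a gap after word 6.)

2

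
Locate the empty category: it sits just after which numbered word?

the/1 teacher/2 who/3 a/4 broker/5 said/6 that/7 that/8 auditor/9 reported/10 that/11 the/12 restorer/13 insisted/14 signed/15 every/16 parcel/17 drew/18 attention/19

The displaced element is "the teacher" (word 2).
It is linked across 3 clause boundaries (that → that → Ø).
It functions as the subject of "signed", so the gap sits immediately after word 14 ("insisted").
Base order: A broker said that that auditor reported that the restorer insisted that the teacher signed every parcel.

14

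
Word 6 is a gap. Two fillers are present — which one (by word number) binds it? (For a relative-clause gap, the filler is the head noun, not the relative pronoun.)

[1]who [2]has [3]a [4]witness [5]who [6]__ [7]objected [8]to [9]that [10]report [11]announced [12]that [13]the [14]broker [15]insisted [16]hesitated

The marked gap is inside the relative clause, the subject of "objected".
Its filler is the head noun "witness" (via "who"), at word 4.
(The other dependency links word 1 to a gap after word 15.)

4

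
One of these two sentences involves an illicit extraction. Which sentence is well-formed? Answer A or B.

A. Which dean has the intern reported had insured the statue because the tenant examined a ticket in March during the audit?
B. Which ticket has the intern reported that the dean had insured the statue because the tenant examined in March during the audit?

A

In B, the wh-phrase is extracted from inside an adjunct island (introduced by "because"), which blocks movement.
In A, the extraction path crosses only that-complement boundaries, which are transparent.
So A is grammatical.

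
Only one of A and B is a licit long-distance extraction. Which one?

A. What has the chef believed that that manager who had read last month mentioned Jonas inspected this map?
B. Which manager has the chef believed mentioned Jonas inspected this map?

In A, the wh-phrase is extracted from inside a complex-NP island (relative clause) (introduced by "who"), which blocks movement.
In B, the extraction path crosses only that-complement boundaries, which are transparent.
So B is grammatical.

B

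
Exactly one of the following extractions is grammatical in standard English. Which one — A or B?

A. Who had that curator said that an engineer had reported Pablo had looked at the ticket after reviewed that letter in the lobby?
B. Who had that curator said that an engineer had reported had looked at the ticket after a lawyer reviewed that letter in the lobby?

In A, the wh-phrase is extracted from inside an adjunct island (introduced by "after"), which blocks movement.
In B, the extraction path crosses only that-complement boundaries, which are transparent.
So B is grammatical.

B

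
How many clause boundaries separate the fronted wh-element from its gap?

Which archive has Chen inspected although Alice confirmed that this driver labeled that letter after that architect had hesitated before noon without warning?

"which archive" originates inside the matrix clause — no clause boundary is crossed.

0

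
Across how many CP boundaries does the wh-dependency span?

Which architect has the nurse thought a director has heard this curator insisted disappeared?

"which architect" is extracted from the subject of "disappeared".
Boundaries crossed, outermost first: [Ø], [Ø], [Ø] — 3 in total.

3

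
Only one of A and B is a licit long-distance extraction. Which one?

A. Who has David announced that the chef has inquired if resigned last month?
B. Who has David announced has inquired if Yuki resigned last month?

In A, the wh-phrase is extracted from inside a wh-island (introduced by "if"), which blocks movement.
In B, the extraction path crosses only that-complement boundaries, which are transparent.
So B is grammatical.

B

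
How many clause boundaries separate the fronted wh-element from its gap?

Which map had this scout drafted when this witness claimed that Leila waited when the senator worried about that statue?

"which map" originates inside the matrix clause — no clause boundary is crossed.

0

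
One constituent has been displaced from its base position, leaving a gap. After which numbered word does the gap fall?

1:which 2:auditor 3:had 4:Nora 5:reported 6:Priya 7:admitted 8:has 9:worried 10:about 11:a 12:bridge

7

The displaced element is "which auditor" (word 2).
It is linked across 2 clause boundaries (Ø → Ø).
It functions as the subject of "worried", so the gap sits immediately after word 7 ("admitted").
Base order: Nora had reported Priya admitted which auditor has worried about a bridge.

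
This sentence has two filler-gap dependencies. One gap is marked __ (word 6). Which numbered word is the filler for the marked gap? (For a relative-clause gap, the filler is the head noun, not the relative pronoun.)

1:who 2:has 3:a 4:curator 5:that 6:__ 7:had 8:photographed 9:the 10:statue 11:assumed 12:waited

4

The marked gap is inside the relative clause, the subject of "photographed".
Its filler is the head noun "curator" (via "that"), at word 4.
(The other dependency links word 1 to a gap after word 11.)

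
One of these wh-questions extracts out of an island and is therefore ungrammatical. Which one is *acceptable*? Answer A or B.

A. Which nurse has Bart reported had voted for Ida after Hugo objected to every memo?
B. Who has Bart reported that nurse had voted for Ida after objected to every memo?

In B, the wh-phrase is extracted from inside an adjunct island (introduced by "after"), which blocks movement.
In A, the extraction path crosses only that-complement boundaries, which are transparent.
So A is grammatical.

A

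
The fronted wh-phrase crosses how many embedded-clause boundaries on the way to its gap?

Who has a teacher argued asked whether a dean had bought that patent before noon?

"who" is extracted from the subject of "asked".
Boundaries crossed, outermost first: [Ø] — 1 in total.

1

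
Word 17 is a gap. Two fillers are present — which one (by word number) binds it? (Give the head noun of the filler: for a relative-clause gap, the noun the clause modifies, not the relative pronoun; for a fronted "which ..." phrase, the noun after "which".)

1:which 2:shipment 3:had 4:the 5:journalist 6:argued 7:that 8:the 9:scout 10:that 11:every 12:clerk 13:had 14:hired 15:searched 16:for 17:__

The marked gap is the object of the preposition "for" of "searched".
Its filler is the fronted wh-phrase "which shipment", at word 2.
(The other dependency links word 9 to a gap after word 14.)

2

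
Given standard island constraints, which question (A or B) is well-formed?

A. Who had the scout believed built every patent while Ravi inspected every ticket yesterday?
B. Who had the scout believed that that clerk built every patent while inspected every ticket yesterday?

In B, the wh-phrase is extracted from inside an adjunct island (introduced by "while"), which blocks movement.
In A, the extraction path crosses only that-complement boundaries, which are transparent.
So A is grammatical.

A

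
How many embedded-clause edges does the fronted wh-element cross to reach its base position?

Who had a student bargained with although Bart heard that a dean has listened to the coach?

0

"who" originates inside the matrix clause — no clause boundary is crossed.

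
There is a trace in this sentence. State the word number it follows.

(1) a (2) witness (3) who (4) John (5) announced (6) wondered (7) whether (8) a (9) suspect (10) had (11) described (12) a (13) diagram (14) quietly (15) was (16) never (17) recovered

5

The displaced element is "a witness" (word 2).
It is linked across 1 clause boundary (Ø).
It functions as the subject of "wondered", so the gap sits immediately after word 5 ("announced").
Base order: John announced a witness wondered whether a suspect had described a diagram quietly.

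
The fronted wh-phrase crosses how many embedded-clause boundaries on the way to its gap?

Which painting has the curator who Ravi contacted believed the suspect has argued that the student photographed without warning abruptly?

"which painting" is extracted from the object of "photographed".
Boundaries crossed, outermost first: [Ø], [that] — 2 in total.

2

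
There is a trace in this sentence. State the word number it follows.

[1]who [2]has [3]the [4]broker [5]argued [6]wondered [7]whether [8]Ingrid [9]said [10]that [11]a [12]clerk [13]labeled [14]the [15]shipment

5

The displaced element is "who" (word 1).
It is linked across 1 clause boundary (Ø).
It functions as the subject of "wondered", so the gap sits immediately after word 5 ("argued").
Base order: The broker has argued who wondered whether Ingrid said that a clerk labeled the shipment.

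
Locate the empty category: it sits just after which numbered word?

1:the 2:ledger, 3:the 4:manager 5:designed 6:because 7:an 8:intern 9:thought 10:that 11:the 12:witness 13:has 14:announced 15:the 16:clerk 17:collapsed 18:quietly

The displaced element is "the ledger" (word 2).
It functions as the direct object of "designed", so the gap sits immediately after word 5 ("designed").
Base order: The manager designed the ledger because an intern thought that the witness has announced the clerk collapsed quietly.

5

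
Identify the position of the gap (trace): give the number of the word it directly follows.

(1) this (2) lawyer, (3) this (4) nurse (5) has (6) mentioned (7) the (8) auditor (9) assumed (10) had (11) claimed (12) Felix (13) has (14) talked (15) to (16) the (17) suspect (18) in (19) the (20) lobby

The displaced element is "this lawyer" (word 2).
It is linked across 2 clause boundaries (Ø → Ø).
It functions as the subject of "claimed", so the gap sits immediately after word 9 ("assumed").
Base order: This nurse has mentioned the auditor assumed this lawyer had claimed Felix has talked to the suspect in the lobby.

9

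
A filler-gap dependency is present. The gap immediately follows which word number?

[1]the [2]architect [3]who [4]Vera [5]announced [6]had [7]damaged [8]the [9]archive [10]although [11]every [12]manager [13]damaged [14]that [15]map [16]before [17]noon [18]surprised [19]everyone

5

The displaced element is "the architect" (word 2).
It is linked across 1 clause boundary (Ø).
It functions as the subject of "damaged", so the gap sits immediately after word 5 ("announced").
Base order: Vera announced that the architect had damaged the archive although every manager damaged that map before noon.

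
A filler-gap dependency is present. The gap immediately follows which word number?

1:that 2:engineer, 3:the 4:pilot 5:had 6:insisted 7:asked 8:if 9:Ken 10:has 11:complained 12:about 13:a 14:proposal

The displaced element is "that engineer" (word 2).
It is linked across 1 clause boundary (Ø).
It functions as the subject of "asked", so the gap sits immediately after word 6 ("insisted").
Base order: The pilot had insisted that that engineer asked if Ken has complained about a proposal.

6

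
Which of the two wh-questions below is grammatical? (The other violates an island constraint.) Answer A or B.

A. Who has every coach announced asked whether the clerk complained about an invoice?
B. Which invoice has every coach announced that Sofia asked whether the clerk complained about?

A

In B, the wh-phrase is extracted from inside a wh-island (introduced by "whether"), which blocks movement.
In A, the extraction path crosses only that-complement boundaries, which are transparent.
So A is grammatical.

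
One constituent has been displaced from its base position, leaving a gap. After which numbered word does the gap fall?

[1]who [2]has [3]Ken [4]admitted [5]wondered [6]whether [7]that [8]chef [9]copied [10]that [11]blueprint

4

The displaced element is "who" (word 1).
It is linked across 1 clause boundary (Ø).
It functions as the subject of "wondered", so the gap sits immediately after word 4 ("admitted").
Base order: Ken has admitted who wondered whether that chef copied that blueprint.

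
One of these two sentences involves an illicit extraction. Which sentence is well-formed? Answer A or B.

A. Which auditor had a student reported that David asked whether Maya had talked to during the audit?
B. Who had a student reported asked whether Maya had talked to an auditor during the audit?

In A, the wh-phrase is extracted from inside a wh-island (introduced by "whether"), which blocks movement.
In B, the extraction path crosses only that-complement boundaries, which are transparent.
So B is grammatical.

B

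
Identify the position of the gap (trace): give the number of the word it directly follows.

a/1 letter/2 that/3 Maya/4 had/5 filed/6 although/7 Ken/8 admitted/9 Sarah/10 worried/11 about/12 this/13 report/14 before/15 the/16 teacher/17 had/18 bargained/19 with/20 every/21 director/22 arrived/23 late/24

6

The displaced element is "a letter" (word 2).
It functions as the direct object of "filed", so the gap sits immediately after word 6 ("filed").
Base order: Maya had filed a letter although Ken admitted Sarah worried about this report before the teacher had bargained with every director.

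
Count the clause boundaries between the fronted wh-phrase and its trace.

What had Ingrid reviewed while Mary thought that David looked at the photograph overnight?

"what" originates inside the matrix clause — no clause boundary is crossed.

0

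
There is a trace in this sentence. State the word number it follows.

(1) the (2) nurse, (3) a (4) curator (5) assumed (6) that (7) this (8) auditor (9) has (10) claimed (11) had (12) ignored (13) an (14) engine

10

The displaced element is "the nurse" (word 2).
It is linked across 2 clause boundaries (that → Ø).
It functions as the subject of "ignored", so the gap sits immediately after word 10 ("claimed").
Base order: A curator assumed that this auditor has claimed the nurse had ignored an engine.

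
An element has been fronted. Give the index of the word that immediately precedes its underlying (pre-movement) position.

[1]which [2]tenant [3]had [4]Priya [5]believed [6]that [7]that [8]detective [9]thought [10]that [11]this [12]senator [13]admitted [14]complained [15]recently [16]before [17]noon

The displaced element is "which tenant" (word 2).
It is linked across 3 clause boundaries (that → that → Ø).
It functions as the subject of "complained", so the gap sits immediately after word 13 ("admitted").
Base order: Priya had believed that that detective thought that this senator admitted that which tenant complained recently before noon.

13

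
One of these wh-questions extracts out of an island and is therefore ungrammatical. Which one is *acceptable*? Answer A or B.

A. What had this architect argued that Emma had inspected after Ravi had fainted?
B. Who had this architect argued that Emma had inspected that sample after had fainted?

In B, the wh-phrase is extracted from inside an adjunct island (introduced by "after"), which blocks movement.
In A, the extraction path crosses only that-complement boundaries, which are transparent.
So A is grammatical.

A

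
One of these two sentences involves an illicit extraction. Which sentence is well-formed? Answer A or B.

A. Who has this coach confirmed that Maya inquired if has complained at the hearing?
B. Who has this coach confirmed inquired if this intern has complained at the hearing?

B

In A, the wh-phrase is extracted from inside a wh-island (introduced by "if"), which blocks movement.
In B, the extraction path crosses only that-complement boundaries, which are transparent.
So B is grammatical.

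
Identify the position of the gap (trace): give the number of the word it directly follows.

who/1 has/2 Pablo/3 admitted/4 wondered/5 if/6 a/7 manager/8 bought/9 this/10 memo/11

The displaced element is "who" (word 1).
It is linked across 1 clause boundary (Ø).
It functions as the subject of "wondered", so the gap sits immediately after word 4 ("admitted").
Base order: Pablo has admitted who wondered if a manager bought this memo.

4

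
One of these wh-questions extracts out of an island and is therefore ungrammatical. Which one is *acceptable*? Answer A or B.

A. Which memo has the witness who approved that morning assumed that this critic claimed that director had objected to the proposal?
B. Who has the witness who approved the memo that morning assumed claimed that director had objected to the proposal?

B

In A, the wh-phrase is extracted from inside a complex-NP island (relative clause) (introduced by "who"), which blocks movement.
In B, the extraction path crosses only that-complement boundaries, which are transparent.
So B is grammatical.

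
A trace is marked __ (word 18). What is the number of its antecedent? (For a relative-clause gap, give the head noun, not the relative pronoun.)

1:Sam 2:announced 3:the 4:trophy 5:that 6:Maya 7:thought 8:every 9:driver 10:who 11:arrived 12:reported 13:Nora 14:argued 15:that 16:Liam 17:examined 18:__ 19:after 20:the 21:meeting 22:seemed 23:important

4

The gap at 18 is the object of "examined", inside a relative clause.
The relative pronoun is "that" (word 5); it is bound by the head noun immediately before it.
Its filler is the head noun "trophy", at word 4.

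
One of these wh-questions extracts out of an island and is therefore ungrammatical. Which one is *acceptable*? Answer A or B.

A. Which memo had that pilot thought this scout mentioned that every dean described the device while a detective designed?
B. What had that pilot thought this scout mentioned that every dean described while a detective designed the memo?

In A, the wh-phrase is extracted from inside an adjunct island (introduced by "while"), which blocks movement.
In B, the extraction path crosses only that-complement boundaries, which are transparent.
So B is grammatical.

B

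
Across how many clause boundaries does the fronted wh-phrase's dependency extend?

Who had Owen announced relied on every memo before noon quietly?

1

"who" is extracted from the subject of "relied".
Boundaries crossed, outermost first: [Ø] — 1 in total.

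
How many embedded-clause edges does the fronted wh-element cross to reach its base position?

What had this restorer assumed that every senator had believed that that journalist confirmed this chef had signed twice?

3

"what" is extracted from the object of "signed".
Boundaries crossed, outermost first: [that], [that], [Ø] — 3 in total.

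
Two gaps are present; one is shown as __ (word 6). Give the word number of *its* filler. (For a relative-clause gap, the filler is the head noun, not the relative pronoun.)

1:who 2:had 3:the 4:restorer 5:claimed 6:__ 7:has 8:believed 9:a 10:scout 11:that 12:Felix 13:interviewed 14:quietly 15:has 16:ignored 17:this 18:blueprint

1

The marked gap is the subject of "believed".
Its filler is the fronted wh-phrase "who", at word 1.
(The other dependency links word 10 to a gap after word 13.)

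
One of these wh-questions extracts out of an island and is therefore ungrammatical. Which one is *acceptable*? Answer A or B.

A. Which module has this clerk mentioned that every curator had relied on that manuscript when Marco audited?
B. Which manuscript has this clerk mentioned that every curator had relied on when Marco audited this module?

In A, the wh-phrase is extracted from inside an adjunct island (introduced by "when"), which blocks movement.
In B, the extraction path crosses only that-complement boundaries, which are transparent.
So B is grammatical.

B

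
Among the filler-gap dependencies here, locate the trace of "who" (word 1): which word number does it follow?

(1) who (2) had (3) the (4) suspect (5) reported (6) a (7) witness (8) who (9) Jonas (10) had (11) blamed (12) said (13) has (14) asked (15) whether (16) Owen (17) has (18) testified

The displaced element is "who" (word 1).
It is linked across 2 clause boundaries (Ø → Ø).
It functions as the subject of "asked", so the gap sits immediately after word 12 ("said").
Base order: The suspect had reported a witness who Jonas had blamed said that who has asked whether Owen has testified.

12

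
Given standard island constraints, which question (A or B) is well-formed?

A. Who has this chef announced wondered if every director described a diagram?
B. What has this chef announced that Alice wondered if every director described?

In B, the wh-phrase is extracted from inside a wh-island (introduced by "if"), which blocks movement.
In A, the extraction path crosses only that-complement boundaries, which are transparent.
So A is grammatical.

A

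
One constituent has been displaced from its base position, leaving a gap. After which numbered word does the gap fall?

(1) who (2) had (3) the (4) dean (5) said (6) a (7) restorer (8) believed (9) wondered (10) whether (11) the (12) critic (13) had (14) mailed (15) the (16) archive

8

The displaced element is "who" (word 1).
It is linked across 2 clause boundaries (Ø → Ø).
It functions as the subject of "wondered", so the gap sits immediately after word 8 ("believed").
Base order: The dean had said a restorer believed who wondered whether the critic had mailed the archive.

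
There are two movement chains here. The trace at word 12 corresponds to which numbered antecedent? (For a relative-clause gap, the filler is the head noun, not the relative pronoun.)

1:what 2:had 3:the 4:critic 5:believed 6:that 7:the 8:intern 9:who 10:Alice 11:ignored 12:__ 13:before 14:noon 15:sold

The marked gap is inside the relative clause, the direct object of "ignored".
Its filler is the head noun "intern" (via "who"), at word 8.
(The other dependency links word 1 to a gap after word 15.)

8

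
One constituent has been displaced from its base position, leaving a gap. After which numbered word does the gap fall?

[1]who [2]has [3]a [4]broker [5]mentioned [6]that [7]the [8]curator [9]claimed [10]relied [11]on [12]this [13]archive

9

The displaced element is "who" (word 1).
It is linked across 2 clause boundaries (that → Ø).
It functions as the subject of "relied", so the gap sits immediately after word 9 ("claimed").
Base order: A broker has mentioned that the curator claimed that who relied on this archive.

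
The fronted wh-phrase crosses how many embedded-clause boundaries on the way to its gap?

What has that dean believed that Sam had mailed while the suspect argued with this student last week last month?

"what" is extracted from the object of "mailed".
Boundaries crossed, outermost first: [that] — 1 in total.

1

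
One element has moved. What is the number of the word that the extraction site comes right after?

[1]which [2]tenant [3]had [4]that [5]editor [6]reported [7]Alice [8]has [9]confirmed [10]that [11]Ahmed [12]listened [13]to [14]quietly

13

The displaced element is "which tenant" (word 2).
It is linked across 2 clause boundaries (Ø → that).
It functions as the object of the preposition "to" of "listened", so the gap sits immediately after word 13 ("to").
Base order: That editor had reported Alice has confirmed that Ahmed listened to which tenant quietly.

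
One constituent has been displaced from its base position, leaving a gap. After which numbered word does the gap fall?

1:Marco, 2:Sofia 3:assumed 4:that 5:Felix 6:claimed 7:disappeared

The displaced element is "Marco" (word 1).
It is linked across 2 clause boundaries (that → Ø).
It functions as the subject of "disappeared", so the gap sits immediately after word 6 ("claimed").
Base order: Sofia assumed that Felix claimed that Marco disappeared.

6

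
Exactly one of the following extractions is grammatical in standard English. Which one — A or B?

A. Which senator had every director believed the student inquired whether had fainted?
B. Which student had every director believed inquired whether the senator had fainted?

In A, the wh-phrase is extracted from inside a wh-island (introduced by "whether"), which blocks movement.
In B, the extraction path crosses only that-complement boundaries, which are transparent.
So B is grammatical.

B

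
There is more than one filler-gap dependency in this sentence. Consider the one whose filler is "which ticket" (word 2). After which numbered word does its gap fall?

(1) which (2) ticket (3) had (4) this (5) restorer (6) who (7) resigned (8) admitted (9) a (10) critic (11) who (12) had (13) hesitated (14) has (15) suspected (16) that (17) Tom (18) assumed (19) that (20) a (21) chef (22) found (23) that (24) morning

The displaced element is "which ticket" (word 2).
It is linked across 3 clause boundaries (Ø → that → that).
It functions as the direct object of "found", so the gap sits immediately after word 22 ("found").
Base order: This restorer who resigned had admitted a critic who had hesitated has suspected that Tom assumed that a chef found which ticket that morning.

22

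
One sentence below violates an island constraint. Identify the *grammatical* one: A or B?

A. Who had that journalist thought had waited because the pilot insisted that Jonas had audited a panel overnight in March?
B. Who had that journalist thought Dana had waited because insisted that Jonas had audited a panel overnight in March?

In B, the wh-phrase is extracted from inside an adjunct island (introduced by "because"), which blocks movement.
In A, the extraction path crosses only that-complement boundaries, which are transparent.
So A is grammatical.

A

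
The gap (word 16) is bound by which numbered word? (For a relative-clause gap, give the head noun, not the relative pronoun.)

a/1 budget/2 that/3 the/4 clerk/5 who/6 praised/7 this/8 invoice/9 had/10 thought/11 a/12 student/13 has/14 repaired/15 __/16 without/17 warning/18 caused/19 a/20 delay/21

The gap at 16 is the object of "repaired", inside a relative clause.
The relative pronoun is "that" (word 3); it is bound by the head noun immediately before it.
Its filler is the head noun "budget", at word 2.

2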